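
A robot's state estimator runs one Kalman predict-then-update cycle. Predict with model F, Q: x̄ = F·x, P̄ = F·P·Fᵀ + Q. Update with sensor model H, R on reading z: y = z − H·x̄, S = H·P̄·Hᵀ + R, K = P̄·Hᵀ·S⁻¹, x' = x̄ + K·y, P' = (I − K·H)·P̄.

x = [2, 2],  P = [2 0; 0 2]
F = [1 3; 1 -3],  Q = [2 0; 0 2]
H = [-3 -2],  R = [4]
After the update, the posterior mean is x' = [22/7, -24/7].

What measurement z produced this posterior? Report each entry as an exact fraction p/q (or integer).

x̄ = F·x = [8, -4]
P̄ = F·P·Fᵀ + Q = [22 -16; -16 22]
S = H·P̄·Hᵀ + R = [98]
K = P̄·Hᵀ·S⁻¹ = [-17/49; 2/49]
x' − x̄ = [-34/7, 4/7] = K·y
y = (KᵀK)⁻¹·Kᵀ·(x' − x̄) = [14]
z = y + H·x̄ = [14] + [-16] = [-2]

z = [-2]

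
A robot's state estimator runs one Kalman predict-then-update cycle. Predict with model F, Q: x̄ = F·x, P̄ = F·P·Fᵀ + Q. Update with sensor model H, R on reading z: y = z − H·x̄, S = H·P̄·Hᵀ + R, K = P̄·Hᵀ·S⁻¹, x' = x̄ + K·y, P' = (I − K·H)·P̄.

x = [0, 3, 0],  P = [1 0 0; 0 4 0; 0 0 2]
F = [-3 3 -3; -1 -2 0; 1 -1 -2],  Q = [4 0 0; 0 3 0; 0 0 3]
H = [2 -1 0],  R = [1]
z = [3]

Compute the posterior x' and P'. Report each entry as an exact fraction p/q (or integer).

x' = [102/373, -936/373, -846/373]
P' = [966/373 1777/373 896/373; 1777/373 3616/373 1805/373; 896/373 1805/373 5799/373]

x̄ = F·x = [9, -6, -3]
P̄ = F·P·Fᵀ + Q = [67 -21 -3; -21 20 7; -3 7 16]
y = z − H·x̄ = [-21]
S = H·P̄·Hᵀ + R = [373]
K = P̄·Hᵀ·S⁻¹ = [155/373; -62/373; -13/373]
x' = x̄ + K·y = [102/373, -936/373, -846/373]
P' = (I − K·H)·P̄ = [966/373 1777/373 896/373; 1777/373 3616/373 1805/373; 896/373 1805/373 5799/373]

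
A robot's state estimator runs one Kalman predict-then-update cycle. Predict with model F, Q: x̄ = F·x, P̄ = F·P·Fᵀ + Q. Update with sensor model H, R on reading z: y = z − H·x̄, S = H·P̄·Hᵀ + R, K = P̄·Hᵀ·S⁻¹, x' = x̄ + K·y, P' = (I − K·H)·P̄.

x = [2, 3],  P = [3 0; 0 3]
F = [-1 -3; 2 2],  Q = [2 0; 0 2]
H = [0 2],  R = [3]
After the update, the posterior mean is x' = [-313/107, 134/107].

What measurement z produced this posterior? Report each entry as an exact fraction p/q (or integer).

z = [2]

x̄ = F·x = [-11, 10]
P̄ = F·P·Fᵀ + Q = [32 -24; -24 26]
S = H·P̄·Hᵀ + R = [107]
K = P̄·Hᵀ·S⁻¹ = [-48/107; 52/107]
x' − x̄ = [864/107, -936/107] = K·y
y = (KᵀK)⁻¹·Kᵀ·(x' − x̄) = [-18]
z = y + H·x̄ = [-18] + [20] = [2]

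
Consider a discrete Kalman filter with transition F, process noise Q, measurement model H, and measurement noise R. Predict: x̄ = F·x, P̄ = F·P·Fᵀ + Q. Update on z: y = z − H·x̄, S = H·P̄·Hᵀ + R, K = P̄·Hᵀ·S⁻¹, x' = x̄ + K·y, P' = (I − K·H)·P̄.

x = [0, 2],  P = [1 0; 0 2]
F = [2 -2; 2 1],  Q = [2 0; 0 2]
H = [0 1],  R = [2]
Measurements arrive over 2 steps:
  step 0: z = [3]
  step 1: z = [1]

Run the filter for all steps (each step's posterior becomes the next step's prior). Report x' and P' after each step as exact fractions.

step 0: x' = [-4, 14/5], P' = [14 0; 0 8/5]
step 1: x' = [-58/7, 123/154], P' = [134/7 12/7; 12/7 149/77]

step 0: x̄ = F·x = [-4, 2]
step 0: P̄ = F·P·Fᵀ + Q = [14 0; 0 8]
step 0: y = z − H·x̄ = [1]
step 0: S = H·P̄·Hᵀ + R = [10]
step 0: K = P̄·Hᵀ·S⁻¹ = [0; 4/5]
step 0: x' = x̄ + K·y = [-4, 14/5]
step 0: P' = (I − K·H)·P̄ = [14 0; 0 8/5]
step 1: x̄ = F·x = [-68/5, -26/5]
step 1: P̄ = F·P·Fᵀ + Q = [322/5 264/5; 264/5 298/5]
step 1: y = z − H·x̄ = [31/5]
step 1: S = H·P̄·Hᵀ + R = [308/5]
step 1: K = P̄·Hᵀ·S⁻¹ = [6/7; 149/154]
step 1: x' = x̄ + K·y = [-58/7, 123/154]
step 1: P' = (I − K·H)·P̄ = [134/7 12/7; 12/7 149/77]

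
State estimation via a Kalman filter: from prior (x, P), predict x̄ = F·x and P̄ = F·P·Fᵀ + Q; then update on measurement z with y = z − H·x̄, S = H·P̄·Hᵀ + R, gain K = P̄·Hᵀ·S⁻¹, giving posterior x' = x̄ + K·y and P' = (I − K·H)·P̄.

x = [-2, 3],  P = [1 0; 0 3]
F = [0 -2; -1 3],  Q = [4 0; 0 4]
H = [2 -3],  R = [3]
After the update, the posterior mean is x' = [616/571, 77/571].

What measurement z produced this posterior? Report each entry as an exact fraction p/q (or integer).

x̄ = F·x = [-6, 11]
P̄ = F·P·Fᵀ + Q = [16 -18; -18 32]
S = H·P̄·Hᵀ + R = [571]
K = P̄·Hᵀ·S⁻¹ = [86/571; -132/571]
x' − x̄ = [4042/571, -6204/571] = K·y
y = (KᵀK)⁻¹·Kᵀ·(x' − x̄) = [47]
z = y + H·x̄ = [47] + [-45] = [2]

z = [2]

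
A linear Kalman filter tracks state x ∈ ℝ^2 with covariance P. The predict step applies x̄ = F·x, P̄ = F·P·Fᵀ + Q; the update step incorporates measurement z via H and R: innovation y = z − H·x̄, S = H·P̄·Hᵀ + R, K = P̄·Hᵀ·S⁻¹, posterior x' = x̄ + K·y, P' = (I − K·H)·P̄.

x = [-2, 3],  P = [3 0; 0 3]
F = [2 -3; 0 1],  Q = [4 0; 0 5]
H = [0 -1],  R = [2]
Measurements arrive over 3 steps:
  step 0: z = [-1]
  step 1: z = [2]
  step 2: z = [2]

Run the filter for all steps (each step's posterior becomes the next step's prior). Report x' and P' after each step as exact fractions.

step 0: x̄ = F·x = [-13, 3]
step 0: P̄ = F·P·Fᵀ + Q = [43 -9; -9 8]
step 0: y = z − H·x̄ = [2]
step 0: S = H·P̄·Hᵀ + R = [10]
step 0: K = P̄·Hᵀ·S⁻¹ = [9/10; -4/5]
step 0: x' = x̄ + K·y = [-56/5, 7/5]
step 0: P' = (I − K·H)·P̄ = [349/10 -9/5; -9/5 8/5]
step 1: x̄ = F·x = [-133/5, 7/5]
step 1: P̄ = F·P·Fᵀ + Q = [898/5 -42/5; -42/5 33/5]
step 1: y = z − H·x̄ = [17/5]
step 1: S = H·P̄·Hᵀ + R = [43/5]
step 1: K = P̄·Hᵀ·S⁻¹ = [42/43; -33/43]
step 1: x' = x̄ + K·y = [-1001/43, -52/43]
step 1: P' = (I − K·H)·P̄ = [7370/43 -84/43; -84/43 66/43]
step 2: x̄ = F·x = [-1846/43, -52/43]
step 2: P̄ = F·P·Fᵀ + Q = [31254/43 -366/43; -366/43 281/43]
step 2: y = z − H·x̄ = [34/43]
step 2: S = H·P̄·Hᵀ + R = [367/43]
step 2: K = P̄·Hᵀ·S⁻¹ = [366/367; -281/367]
step 2: x' = x̄ + K·y = [-15466/367, -666/367]
step 2: P' = (I − K·H)·P̄ = [263634/367 -732/367; -732/367 562/367]

step 0: x' = [-56/5, 7/5], P' = [349/10 -9/5; -9/5 8/5]
step 1: x' = [-1001/43, -52/43], P' = [7370/43 -84/43; -84/43 66/43]
step 2: x' = [-15466/367, -666/367], P' = [263634/367 -732/367; -732/367 562/367]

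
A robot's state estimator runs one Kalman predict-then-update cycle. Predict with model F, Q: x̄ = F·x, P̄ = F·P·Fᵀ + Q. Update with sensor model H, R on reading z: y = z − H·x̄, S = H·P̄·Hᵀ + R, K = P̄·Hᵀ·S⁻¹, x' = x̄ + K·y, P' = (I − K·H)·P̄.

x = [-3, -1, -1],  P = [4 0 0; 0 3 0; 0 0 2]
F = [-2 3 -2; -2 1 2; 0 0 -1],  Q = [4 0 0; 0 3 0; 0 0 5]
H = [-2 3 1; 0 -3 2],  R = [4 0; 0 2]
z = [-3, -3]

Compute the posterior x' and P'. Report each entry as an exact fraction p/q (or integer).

x̄ = F·x = [5, 3, 1]
P̄ = F·P·Fᵀ + Q = [55 17 4; 17 30 -4; 4 -4 7]
y = z − H·x̄ = [-3, 4]
S = H·P̄·Hᵀ + R = [257 -182; -182 348]
K = P̄·Hᵀ·S⁻¹ = [-13483/28156 -21061/56312; 65/14078 -7861/28156; 26/7039 1079/14078]
x' = x̄ + K·y = [139107/28156, 26317/14078, 9119/7039]
P' = (I − K·H)·P̄ = [708407/56312 147779/28156 105569/14078; 147779/28156 33771/14078 23363/7039; 105569/14078 23363/7039 35584/7039]

x' = [139107/28156, 26317/14078, 9119/7039]
P' = [708407/56312 147779/28156 105569/14078; 147779/28156 33771/14078 23363/7039; 105569/14078 23363/7039 35584/7039]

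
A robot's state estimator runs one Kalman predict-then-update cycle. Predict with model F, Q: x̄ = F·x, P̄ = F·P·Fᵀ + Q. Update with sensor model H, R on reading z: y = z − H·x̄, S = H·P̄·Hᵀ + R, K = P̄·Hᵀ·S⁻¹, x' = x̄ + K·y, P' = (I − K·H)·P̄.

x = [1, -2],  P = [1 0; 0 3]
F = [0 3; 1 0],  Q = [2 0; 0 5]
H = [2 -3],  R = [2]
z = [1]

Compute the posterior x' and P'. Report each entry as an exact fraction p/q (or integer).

x' = [-26/43, -29/43]
P' = [406/43 261/43; 261/43 177/43]

x̄ = F·x = [-6, 1]
P̄ = F·P·Fᵀ + Q = [29 0; 0 6]
y = z − H·x̄ = [16]
S = H·P̄·Hᵀ + R = [172]
K = P̄·Hᵀ·S⁻¹ = [29/86; -9/86]
x' = x̄ + K·y = [-26/43, -29/43]
P' = (I − K·H)·P̄ = [406/43 261/43; 261/43 177/43]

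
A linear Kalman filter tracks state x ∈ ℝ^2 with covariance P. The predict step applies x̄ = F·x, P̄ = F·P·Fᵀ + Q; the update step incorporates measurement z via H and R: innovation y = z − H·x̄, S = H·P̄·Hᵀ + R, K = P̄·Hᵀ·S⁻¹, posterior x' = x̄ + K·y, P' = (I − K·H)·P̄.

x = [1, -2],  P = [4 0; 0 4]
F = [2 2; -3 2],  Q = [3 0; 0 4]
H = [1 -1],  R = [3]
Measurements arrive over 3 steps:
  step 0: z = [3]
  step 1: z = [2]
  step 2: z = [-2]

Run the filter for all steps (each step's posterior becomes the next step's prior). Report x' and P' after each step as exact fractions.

step 0: x' = [-153/55, -321/55], P' = [2001/110 936/55; 936/55 1032/55]
step 1: x' = [-10392/2045, -14272/2045], P' = [160233/10225 136797/10225; 136797/10225 143838/10225]
step 2: x' = [-5768846/821615, -3982006/821615], P' = [11981004/821615 10180419/821615; 10180419/821615 10826274/821615]

step 0: x̄ = F·x = [-2, -7]
step 0: P̄ = F·P·Fᵀ + Q = [35 -8; -8 56]
step 0: y = z − H·x̄ = [-2]
step 0: S = H·P̄·Hᵀ + R = [110]
step 0: K = P̄·Hᵀ·S⁻¹ = [43/110; -32/55]
step 0: x' = x̄ + K·y = [-153/55, -321/55]
step 0: P' = (I − K·H)·P̄ = [2001/110 936/55; 936/55 1032/55]
step 1: x̄ = F·x = [-948/55, -183/55]
step 1: P̄ = F·P·Fᵀ + Q = [15783/55 -3747/55; -3747/55 4241/110]
step 1: y = z − H·x̄ = [175/11]
step 1: S = H·P̄·Hᵀ + R = [10225/22]
step 1: K = P̄·Hᵀ·S⁻¹ = [7812/10225; -2347/10225]
step 1: x' = x̄ + K·y = [-10392/2045, -14272/2045]
step 1: P' = (I − K·H)·P̄ = [160233/10225 136797/10225; 136797/10225 143838/10225]
step 2: x̄ = F·x = [-49328/2045, 2632/2045]
step 2: P̄ = F·P·Fᵀ + Q = [468267/2045 -131928/2045; -131928/2045 83357/2045]
step 2: y = z − H·x̄ = [9574/409]
step 2: S = H·P̄·Hᵀ + R = [164323/409]
step 2: K = P̄·Hᵀ·S⁻¹ = [120039/164323; -43057/164323]
step 2: x' = x̄ + K·y = [-5768846/821615, -3982006/821615]
step 2: P' = (I − K·H)·P̄ = [11981004/821615 10180419/821615; 10180419/821615 10826274/821615]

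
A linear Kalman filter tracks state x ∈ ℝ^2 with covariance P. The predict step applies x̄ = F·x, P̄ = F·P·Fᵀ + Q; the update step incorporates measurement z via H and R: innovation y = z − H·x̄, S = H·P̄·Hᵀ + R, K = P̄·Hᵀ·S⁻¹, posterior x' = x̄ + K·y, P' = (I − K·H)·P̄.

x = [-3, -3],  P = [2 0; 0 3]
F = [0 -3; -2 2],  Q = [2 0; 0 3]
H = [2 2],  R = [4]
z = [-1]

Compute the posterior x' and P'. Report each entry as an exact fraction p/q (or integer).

x̄ = F·x = [9, 0]
P̄ = F·P·Fᵀ + Q = [29 -18; -18 23]
y = z − H·x̄ = [-19]
S = H·P̄·Hᵀ + R = [68]
K = P̄·Hᵀ·S⁻¹ = [11/34; 5/34]
x' = x̄ + K·y = [97/34, -95/34]
P' = (I − K·H)·P̄ = [372/17 -361/17; -361/17 366/17]

x' = [97/34, -95/34]
P' = [372/17 -361/17; -361/17 366/17]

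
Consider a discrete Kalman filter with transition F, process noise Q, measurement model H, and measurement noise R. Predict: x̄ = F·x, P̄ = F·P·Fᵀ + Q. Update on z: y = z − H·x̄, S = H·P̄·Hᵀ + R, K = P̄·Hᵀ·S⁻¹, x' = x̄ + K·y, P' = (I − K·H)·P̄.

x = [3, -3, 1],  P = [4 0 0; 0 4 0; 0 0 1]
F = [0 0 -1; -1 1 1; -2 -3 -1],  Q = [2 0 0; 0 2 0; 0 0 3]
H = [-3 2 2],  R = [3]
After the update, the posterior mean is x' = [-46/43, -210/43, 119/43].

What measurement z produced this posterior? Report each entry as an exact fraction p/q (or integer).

x̄ = F·x = [-1, -5, 2]
P̄ = F·P·Fᵀ + Q = [3 -1 1; -1 11 -5; 1 -5 56]
S = H·P̄·Hᵀ + R = [258]
K = P̄·Hᵀ·S⁻¹ = [-3/86; 5/86; 33/86]
x' − x̄ = [-3/43, 5/43, 33/43] = K·y
y = (KᵀK)⁻¹·Kᵀ·(x' − x̄) = [2]
z = y + H·x̄ = [2] + [-3] = [-1]

z = [-1]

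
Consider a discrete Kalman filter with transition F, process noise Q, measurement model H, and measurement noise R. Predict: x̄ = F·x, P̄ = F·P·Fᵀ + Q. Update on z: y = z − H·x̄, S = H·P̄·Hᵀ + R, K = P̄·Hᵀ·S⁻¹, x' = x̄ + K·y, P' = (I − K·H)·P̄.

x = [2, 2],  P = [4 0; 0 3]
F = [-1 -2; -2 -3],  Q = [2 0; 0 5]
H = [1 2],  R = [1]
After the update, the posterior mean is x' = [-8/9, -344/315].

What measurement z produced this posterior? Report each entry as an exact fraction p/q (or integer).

x̄ = F·x = [-6, -10]
P̄ = F·P·Fᵀ + Q = [18 26; 26 48]
S = H·P̄·Hᵀ + R = [315]
K = P̄·Hᵀ·S⁻¹ = [2/9; 122/315]
x' − x̄ = [46/9, 2806/315] = K·y
y = (KᵀK)⁻¹·Kᵀ·(x' − x̄) = [23]
z = y + H·x̄ = [23] + [-26] = [-3]

z = [-3]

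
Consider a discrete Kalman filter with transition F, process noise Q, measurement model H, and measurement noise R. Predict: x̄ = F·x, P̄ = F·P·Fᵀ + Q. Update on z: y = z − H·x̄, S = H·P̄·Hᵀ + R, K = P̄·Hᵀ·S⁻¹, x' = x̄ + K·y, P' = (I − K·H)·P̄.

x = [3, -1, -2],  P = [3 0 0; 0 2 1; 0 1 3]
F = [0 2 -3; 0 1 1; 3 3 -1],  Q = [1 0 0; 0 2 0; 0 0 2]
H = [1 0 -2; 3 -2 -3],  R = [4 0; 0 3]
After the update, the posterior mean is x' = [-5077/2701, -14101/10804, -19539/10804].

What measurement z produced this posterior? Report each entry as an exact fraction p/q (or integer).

x̄ = F·x = [4, -3, 8]
P̄ = F·P·Fᵀ + Q = [24 -6 10; -6 9 5; 10 5 44]
S = H·P̄·Hᵀ + R = [164 278; 278 603]
K = P̄·Hᵀ·S⁻¹ = [-1575/2701 968/2701; 2265/10804 -979/5402; -7949/10804 829/5402]
x' − x̄ = [-15881/2701, 18311/10804, -105971/10804] = K·y
y = (KᵀK)⁻¹·Kᵀ·(x' − x̄) = [15, 8]
z = y + H·x̄ = [15, 8] + [-12, -6] = [3, 2]

z = [3, 2]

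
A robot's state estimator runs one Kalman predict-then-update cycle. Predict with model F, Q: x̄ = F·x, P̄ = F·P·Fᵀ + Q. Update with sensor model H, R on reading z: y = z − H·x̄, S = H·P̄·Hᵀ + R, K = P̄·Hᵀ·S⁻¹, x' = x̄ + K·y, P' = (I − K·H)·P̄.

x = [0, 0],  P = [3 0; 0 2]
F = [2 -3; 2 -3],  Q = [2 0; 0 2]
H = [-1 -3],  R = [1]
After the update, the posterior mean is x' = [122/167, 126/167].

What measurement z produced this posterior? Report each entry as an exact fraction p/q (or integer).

z = [-3]

x̄ = F·x = [0, 0]
P̄ = F·P·Fᵀ + Q = [32 30; 30 32]
S = H·P̄·Hᵀ + R = [501]
K = P̄·Hᵀ·S⁻¹ = [-122/501; -42/167]
x' − x̄ = [122/167, 126/167] = K·y
y = (KᵀK)⁻¹·Kᵀ·(x' − x̄) = [-3]
z = y + H·x̄ = [-3] + [0] = [-3]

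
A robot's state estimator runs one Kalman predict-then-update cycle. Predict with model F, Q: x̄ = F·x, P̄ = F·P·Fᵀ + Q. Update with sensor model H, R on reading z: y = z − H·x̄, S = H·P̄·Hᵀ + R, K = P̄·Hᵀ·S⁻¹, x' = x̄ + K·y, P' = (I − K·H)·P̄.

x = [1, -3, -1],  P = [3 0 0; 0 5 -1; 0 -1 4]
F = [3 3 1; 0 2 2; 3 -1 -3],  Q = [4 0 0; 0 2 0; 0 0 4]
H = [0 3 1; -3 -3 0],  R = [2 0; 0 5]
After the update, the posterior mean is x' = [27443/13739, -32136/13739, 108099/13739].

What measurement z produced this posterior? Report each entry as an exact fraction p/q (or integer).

x̄ = F·x = [-7, -8, 9]
P̄ = F·P·Fᵀ + Q = [74 30 10; 30 30 -26; 10 -26 66]
S = H·P̄·Hᵀ + R = [182 -492; -492 1481]
K = P̄·Hᵀ·S⁻¹ = [-2702/13739 -3792/13739; 3112/13739 -636/13739; 2922/13739 1416/13739]
x' − x̄ = [123616/13739, 77776/13739, -15552/13739] = K·y
y = (KᵀK)⁻¹·Kᵀ·(x' − x̄) = [16, -44]
z = y + H·x̄ = [16, -44] + [-15, 45] = [1, 1]

z = [1, 1]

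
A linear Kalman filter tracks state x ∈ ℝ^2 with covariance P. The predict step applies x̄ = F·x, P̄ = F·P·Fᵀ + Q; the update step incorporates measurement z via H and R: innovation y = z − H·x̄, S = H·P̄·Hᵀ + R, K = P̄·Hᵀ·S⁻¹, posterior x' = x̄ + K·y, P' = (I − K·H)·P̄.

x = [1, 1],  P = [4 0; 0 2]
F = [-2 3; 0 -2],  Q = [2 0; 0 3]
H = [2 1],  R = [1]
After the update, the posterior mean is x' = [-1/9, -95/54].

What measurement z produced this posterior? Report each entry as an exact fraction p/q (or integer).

x̄ = F·x = [1, -2]
P̄ = F·P·Fᵀ + Q = [36 -12; -12 11]
S = H·P̄·Hᵀ + R = [108]
K = P̄·Hᵀ·S⁻¹ = [5/9; -13/108]
x' − x̄ = [-10/9, 13/54] = K·y
y = (KᵀK)⁻¹·Kᵀ·(x' − x̄) = [-2]
z = y + H·x̄ = [-2] + [0] = [-2]

z = [-2]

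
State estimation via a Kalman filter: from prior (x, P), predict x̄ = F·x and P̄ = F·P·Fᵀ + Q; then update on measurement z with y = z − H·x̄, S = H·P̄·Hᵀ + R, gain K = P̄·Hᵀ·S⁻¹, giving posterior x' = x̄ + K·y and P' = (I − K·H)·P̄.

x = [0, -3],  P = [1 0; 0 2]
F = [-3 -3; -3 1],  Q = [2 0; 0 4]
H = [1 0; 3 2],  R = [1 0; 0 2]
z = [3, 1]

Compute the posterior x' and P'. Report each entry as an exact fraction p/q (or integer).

x' = [317/101, -423/101]
P' = [1762/2121 -850/707; -850/707 1572/707]

x̄ = F·x = [9, -3]
P̄ = F·P·Fᵀ + Q = [29 3; 3 15]
y = z − H·x̄ = [-6, -20]
S = H·P̄·Hᵀ + R = [30 93; 93 359]
K = P̄·Hᵀ·S⁻¹ = [1762/2121 31/707; -850/707 297/707]
x' = x̄ + K·y = [317/101, -423/101]
P' = (I − K·H)·P̄ = [1762/2121 -850/707; -850/707 1572/707]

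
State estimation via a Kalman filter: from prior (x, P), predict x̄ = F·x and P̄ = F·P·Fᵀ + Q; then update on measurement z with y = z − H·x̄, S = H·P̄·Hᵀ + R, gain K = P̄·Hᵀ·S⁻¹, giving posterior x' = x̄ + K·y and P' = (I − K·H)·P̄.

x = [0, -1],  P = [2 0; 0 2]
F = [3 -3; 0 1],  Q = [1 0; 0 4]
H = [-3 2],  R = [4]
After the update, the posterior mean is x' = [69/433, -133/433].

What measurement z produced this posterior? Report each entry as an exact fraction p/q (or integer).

z = [-1]

x̄ = F·x = [3, -1]
P̄ = F·P·Fᵀ + Q = [37 -6; -6 6]
S = H·P̄·Hᵀ + R = [433]
K = P̄·Hᵀ·S⁻¹ = [-123/433; 30/433]
x' − x̄ = [-1230/433, 300/433] = K·y
y = (KᵀK)⁻¹·Kᵀ·(x' − x̄) = [10]
z = y + H·x̄ = [10] + [-11] = [-1]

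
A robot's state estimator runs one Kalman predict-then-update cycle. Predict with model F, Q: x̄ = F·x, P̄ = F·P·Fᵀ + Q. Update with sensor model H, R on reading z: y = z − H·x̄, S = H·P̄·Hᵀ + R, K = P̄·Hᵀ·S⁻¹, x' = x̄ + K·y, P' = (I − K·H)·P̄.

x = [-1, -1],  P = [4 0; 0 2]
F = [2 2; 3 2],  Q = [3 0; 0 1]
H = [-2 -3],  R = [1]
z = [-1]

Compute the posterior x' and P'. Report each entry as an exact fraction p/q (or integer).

x' = [4/449, 143/449]
P' = [873/449 -557/449; -557/449 809/898]

x̄ = F·x = [-4, -5]
P̄ = F·P·Fᵀ + Q = [27 32; 32 45]
y = z − H·x̄ = [-24]
S = H·P̄·Hᵀ + R = [898]
K = P̄·Hᵀ·S⁻¹ = [-75/449; -199/898]
x' = x̄ + K·y = [4/449, 143/449]
P' = (I − K·H)·P̄ = [873/449 -557/449; -557/449 809/898]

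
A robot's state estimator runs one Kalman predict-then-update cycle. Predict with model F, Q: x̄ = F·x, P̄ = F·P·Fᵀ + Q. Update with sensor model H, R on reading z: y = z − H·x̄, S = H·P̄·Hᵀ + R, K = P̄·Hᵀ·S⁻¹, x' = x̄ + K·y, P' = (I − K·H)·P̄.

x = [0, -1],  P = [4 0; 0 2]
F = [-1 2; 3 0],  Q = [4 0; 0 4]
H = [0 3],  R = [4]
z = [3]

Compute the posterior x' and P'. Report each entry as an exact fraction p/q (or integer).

x̄ = F·x = [-2, 0]
P̄ = F·P·Fᵀ + Q = [16 -12; -12 40]
y = z − H·x̄ = [3]
S = H·P̄·Hᵀ + R = [364]
K = P̄·Hᵀ·S⁻¹ = [-9/91; 30/91]
x' = x̄ + K·y = [-209/91, 90/91]
P' = (I − K·H)·P̄ = [1132/91 -12/91; -12/91 40/91]

x' = [-209/91, 90/91]
P' = [1132/91 -12/91; -12/91 40/91]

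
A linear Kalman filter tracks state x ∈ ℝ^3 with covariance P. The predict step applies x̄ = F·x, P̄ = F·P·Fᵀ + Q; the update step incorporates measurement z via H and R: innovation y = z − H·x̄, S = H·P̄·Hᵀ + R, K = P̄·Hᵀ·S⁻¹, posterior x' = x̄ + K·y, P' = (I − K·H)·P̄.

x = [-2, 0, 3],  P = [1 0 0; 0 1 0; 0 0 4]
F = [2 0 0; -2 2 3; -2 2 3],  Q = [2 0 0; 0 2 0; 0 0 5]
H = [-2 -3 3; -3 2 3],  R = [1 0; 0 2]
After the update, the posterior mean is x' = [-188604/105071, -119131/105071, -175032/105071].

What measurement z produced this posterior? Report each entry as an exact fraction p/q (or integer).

z = [2, -2]

x̄ = F·x = [-4, 13, 13]
P̄ = F·P·Fᵀ + Q = [6 -4 -4; -4 46 44; -4 44 49]
S = H·P̄·Hᵀ + R = [88 109; 109 1329]
K = P̄·Hᵀ·S⁻¹ = [-11806/105071 -2036/105071; -23066/105071 20550/105071; 3644/105071 19229/105071]
x' − x̄ = [231680/105071, -1485054/105071, -1540955/105071] = K·y
y = (KᵀK)⁻¹·Kᵀ·(x' − x̄) = [-6, -79]
z = y + H·x̄ = [-6, -79] + [8, 77] = [2, -2]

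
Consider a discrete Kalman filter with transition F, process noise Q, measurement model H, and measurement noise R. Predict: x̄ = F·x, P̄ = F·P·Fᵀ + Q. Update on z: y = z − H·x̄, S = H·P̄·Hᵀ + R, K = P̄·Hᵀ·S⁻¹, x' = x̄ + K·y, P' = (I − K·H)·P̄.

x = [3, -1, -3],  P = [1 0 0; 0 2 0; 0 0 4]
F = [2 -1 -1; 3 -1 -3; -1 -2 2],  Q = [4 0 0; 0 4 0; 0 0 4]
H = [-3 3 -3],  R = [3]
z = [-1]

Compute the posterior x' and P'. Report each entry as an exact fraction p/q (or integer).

x̄ = F·x = [10, 19, -7]
P̄ = F·P·Fᵀ + Q = [14 20 -6; 20 51 -23; -6 -23 29]
y = z − H·x̄ = [-49]
S = H·P̄·Hᵀ + R = [795]
K = P̄·Hᵀ·S⁻¹ = [12/265; 54/265; -46/265]
x' = x̄ + K·y = [2062/265, 2389/265, 399/265]
P' = (I − K·H)·P̄ = [3278/265 3356/265 66/265; 3356/265 4767/265 1357/265; 66/265 1357/265 1337/265]

x' = [2062/265, 2389/265, 399/265]
P' = [3278/265 3356/265 66/265; 3356/265 4767/265 1357/265; 66/265 1357/265 1337/265]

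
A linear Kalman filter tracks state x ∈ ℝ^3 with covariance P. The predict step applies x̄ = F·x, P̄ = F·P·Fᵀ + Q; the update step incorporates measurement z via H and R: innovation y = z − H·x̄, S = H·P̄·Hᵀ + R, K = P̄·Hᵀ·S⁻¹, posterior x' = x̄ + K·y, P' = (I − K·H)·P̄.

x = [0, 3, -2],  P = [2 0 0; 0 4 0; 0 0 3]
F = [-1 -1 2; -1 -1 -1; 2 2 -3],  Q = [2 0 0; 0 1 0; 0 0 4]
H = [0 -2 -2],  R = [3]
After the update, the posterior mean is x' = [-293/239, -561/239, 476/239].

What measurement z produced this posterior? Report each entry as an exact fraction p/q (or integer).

z = [1]

x̄ = F·x = [-7, -1, 12]
P̄ = F·P·Fᵀ + Q = [20 0 -30; 0 10 -3; -30 -3 55]
S = H·P̄·Hᵀ + R = [239]
K = P̄·Hᵀ·S⁻¹ = [60/239; -14/239; -104/239]
x' − x̄ = [1380/239, -322/239, -2392/239] = K·y
y = (KᵀK)⁻¹·Kᵀ·(x' − x̄) = [23]
z = y + H·x̄ = [23] + [-22] = [1]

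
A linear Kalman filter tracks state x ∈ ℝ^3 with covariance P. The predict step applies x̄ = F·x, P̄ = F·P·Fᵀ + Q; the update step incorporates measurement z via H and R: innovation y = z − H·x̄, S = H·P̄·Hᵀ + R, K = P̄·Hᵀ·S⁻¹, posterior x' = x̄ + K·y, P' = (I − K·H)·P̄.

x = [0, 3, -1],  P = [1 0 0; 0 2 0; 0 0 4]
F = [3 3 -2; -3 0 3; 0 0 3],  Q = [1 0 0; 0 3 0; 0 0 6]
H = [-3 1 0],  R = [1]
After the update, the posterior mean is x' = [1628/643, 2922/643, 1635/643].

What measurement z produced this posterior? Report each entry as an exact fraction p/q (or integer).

x̄ = F·x = [11, -3, -3]
P̄ = F·P·Fᵀ + Q = [44 -33 -24; -33 48 36; -24 36 42]
S = H·P̄·Hᵀ + R = [643]
K = P̄·Hᵀ·S⁻¹ = [-165/643; 147/643; 108/643]
x' − x̄ = [-5445/643, 4851/643, 3564/643] = K·y
y = (KᵀK)⁻¹·Kᵀ·(x' − x̄) = [33]
z = y + H·x̄ = [33] + [-36] = [-3]

z = [-3]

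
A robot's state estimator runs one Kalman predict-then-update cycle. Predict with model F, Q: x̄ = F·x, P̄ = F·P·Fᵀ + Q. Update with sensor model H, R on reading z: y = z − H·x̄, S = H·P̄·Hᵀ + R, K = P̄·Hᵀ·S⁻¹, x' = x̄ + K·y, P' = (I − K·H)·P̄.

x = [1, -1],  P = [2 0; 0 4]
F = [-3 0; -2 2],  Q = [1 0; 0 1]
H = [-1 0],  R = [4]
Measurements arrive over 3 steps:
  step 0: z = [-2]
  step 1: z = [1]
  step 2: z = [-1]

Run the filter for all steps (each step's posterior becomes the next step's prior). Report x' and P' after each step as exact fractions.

step 0: x̄ = F·x = [-3, -4]
step 0: P̄ = F·P·Fᵀ + Q = [19 12; 12 25]
step 0: y = z − H·x̄ = [-5]
step 0: S = H·P̄·Hᵀ + R = [23]
step 0: K = P̄·Hᵀ·S⁻¹ = [-19/23; -12/23]
step 0: x' = x̄ + K·y = [26/23, -32/23]
step 0: P' = (I − K·H)·P̄ = [76/23 48/23; 48/23 431/23]
step 1: x̄ = F·x = [-78/23, -116/23]
step 1: P̄ = F·P·Fᵀ + Q = [707/23 168/23; 168/23 1667/23]
step 1: y = z − H·x̄ = [-55/23]
step 1: S = H·P̄·Hᵀ + R = [799/23]
step 1: K = P̄·Hᵀ·S⁻¹ = [-707/799; -168/799]
step 1: x' = x̄ + K·y = [-1019/799, -3628/799]
step 1: P' = (I − K·H)·P̄ = [2828/799 672/799; 672/799 56683/799]
step 2: x̄ = F·x = [3057/799, -5218/799]
step 2: P̄ = F·P·Fᵀ + Q = [26251/799 12936/799; 12936/799 233467/799]
step 2: y = z − H·x̄ = [2258/799]
step 2: S = H·P̄·Hᵀ + R = [29447/799]
step 2: K = P̄·Hᵀ·S⁻¹ = [-26251/29447; -1176/2677]
step 2: x' = x̄ + K·y = [38479/29447, -20806/2677]
step 2: P' = (I − K·H)·P̄ = [105004/29447 4704/2677; 4704/2677 763177/2677]

step 0: x' = [26/23, -32/23], P' = [76/23 48/23; 48/23 431/23]
step 1: x' = [-1019/799, -3628/799], P' = [2828/799 672/799; 672/799 56683/799]
step 2: x' = [38479/29447, -20806/2677], P' = [105004/29447 4704/2677; 4704/2677 763177/2677]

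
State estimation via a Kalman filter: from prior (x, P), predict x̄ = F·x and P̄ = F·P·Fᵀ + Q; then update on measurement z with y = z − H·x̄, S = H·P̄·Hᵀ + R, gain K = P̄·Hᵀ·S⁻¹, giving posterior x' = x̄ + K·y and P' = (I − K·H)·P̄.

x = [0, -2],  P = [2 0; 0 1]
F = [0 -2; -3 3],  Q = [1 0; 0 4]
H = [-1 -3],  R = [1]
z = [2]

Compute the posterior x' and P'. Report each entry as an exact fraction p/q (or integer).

x' = [280/83, -150/83]
P' = [1076/249 -121/83; -121/83 50/83]

x̄ = F·x = [4, -6]
P̄ = F·P·Fᵀ + Q = [5 -6; -6 31]
y = z − H·x̄ = [-12]
S = H·P̄·Hᵀ + R = [249]
K = P̄·Hᵀ·S⁻¹ = [13/249; -29/83]
x' = x̄ + K·y = [280/83, -150/83]
P' = (I − K·H)·P̄ = [1076/249 -121/83; -121/83 50/83]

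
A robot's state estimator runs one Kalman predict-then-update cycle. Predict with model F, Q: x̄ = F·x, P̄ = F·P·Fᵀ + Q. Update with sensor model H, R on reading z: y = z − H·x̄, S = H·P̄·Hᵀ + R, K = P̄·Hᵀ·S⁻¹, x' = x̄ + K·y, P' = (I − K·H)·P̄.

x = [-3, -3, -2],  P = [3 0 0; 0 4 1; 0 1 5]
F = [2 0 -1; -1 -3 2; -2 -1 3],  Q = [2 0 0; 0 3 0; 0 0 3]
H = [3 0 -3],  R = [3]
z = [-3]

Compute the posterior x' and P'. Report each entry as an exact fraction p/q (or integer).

x̄ = F·x = [-4, 8, 3]
P̄ = F·P·Fᵀ + Q = [19 -13 -26; -13 50 37; -26 37 58]
y = z − H·x̄ = [18]
S = H·P̄·Hᵀ + R = [1164]
K = P̄·Hᵀ·S⁻¹ = [45/388; -25/194; -21/97]
x' = x̄ + K·y = [-371/194, 551/97, -87/97]
P' = (I − K·H)·P̄ = [1297/388 853/194 313/97; 853/194 2975/97 439/97; 313/97 439/97 334/97]

x' = [-371/194, 551/97, -87/97]
P' = [1297/388 853/194 313/97; 853/194 2975/97 439/97; 313/97 439/97 334/97]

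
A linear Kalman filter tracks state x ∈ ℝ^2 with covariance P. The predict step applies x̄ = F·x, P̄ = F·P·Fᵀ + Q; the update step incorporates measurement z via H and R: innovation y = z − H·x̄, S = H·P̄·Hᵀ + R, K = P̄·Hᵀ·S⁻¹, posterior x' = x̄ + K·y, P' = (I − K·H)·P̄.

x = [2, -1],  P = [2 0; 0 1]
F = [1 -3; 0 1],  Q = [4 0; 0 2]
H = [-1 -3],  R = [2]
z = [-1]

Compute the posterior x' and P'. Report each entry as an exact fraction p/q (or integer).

x̄ = F·x = [5, -1]
P̄ = F·P·Fᵀ + Q = [15 -3; -3 3]
y = z − H·x̄ = [1]
S = H·P̄·Hᵀ + R = [26]
K = P̄·Hᵀ·S⁻¹ = [-3/13; -3/13]
x' = x̄ + K·y = [62/13, -16/13]
P' = (I − K·H)·P̄ = [177/13 -57/13; -57/13 21/13]

x' = [62/13, -16/13]
P' = [177/13 -57/13; -57/13 21/13]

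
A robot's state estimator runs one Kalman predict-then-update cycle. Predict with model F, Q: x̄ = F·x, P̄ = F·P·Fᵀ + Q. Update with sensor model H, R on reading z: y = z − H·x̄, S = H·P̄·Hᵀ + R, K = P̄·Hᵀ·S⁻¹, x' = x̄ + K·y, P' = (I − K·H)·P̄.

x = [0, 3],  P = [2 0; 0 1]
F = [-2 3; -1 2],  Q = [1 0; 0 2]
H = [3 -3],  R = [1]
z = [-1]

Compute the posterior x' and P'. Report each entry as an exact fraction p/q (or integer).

x' = [51/11, 54/11]
P' = [414/55 406/55; 406/55 404/55]

x̄ = F·x = [9, 6]
P̄ = F·P·Fᵀ + Q = [18 10; 10 8]
y = z − H·x̄ = [-10]
S = H·P̄·Hᵀ + R = [55]
K = P̄·Hᵀ·S⁻¹ = [24/55; 6/55]
x' = x̄ + K·y = [51/11, 54/11]
P' = (I − K·H)·P̄ = [414/55 406/55; 406/55 404/55]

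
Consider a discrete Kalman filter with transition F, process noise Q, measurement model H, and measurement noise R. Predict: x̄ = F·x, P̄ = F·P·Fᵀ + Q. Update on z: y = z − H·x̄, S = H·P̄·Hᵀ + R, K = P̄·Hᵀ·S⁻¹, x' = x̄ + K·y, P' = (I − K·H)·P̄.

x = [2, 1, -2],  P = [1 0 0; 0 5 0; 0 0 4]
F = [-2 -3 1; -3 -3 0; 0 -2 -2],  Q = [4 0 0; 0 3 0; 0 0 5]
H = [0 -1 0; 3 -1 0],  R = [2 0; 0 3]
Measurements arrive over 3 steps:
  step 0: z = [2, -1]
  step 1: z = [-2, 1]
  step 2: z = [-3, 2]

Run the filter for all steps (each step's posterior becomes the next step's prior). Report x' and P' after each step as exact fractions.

step 0: x̄ = F·x = [-9, -9, 2]
step 0: P̄ = F·P·Fᵀ + Q = [57 51 22; 51 57 30; 22 30 41]
step 0: y = z − H·x̄ = [-7, 17]
step 0: S = H·P̄·Hᵀ + R = [59 -96; -96 267]
step 0: K = P̄·Hᵀ·S⁻¹ = [-699/2179 728/2179; -2001/2179 64/2179; -1518/2179 -252/2179]
step 0: x' = x̄ + K·y = [-2342/2179, -4516/2179, 10700/2179]
step 0: P' = (I − K·H)·P̄ = [1194/2179 1398/2179 760/2179; 1398/2179 4002/2179 3036/2179; 760/2179 3036/2179 52871/2179]
step 1: x̄ = F·x = [28932/2179, 20574/2179, -12368/2179]
step 1: P̄ = F·P·Fᵀ + Q = [97901/2179 52764/2179 -60954/2179; 52764/2179 78465/2179 55176/2179; -60954/2179 55176/2179 262675/2179]
step 1: y = z − H·x̄ = [16216/2179, -64043/2179]
step 1: S = H·P̄·Hᵀ + R = [82823/2179 -79827/2179; -79827/2179 649527/2179]
step 1: K = P̄·Hᵀ·S⁻¹ = [-2300475/7254616 2408337/7254616; -3410799/3627308 26609/3627308; -4194597/3627308 -1844849/3627308]
step 1: x' = x̄ + K·y = [8420799/7254616, 8083799/3627308, 2417409/3627308]
step 1: P' = (I − K·H)·P̄ = [3941987/7254616 2300475/3627308 951549/3627308; 2300475/3627308 3410799/1813654 4194597/1813654; 951549/3627308 4194597/1813654 64758577/1813654]
step 2: x̄ = F·x = [-30254787/3627308, -73765191/7254616, -5250604/906827]
step 2: P̄ = F·P·Fᵀ + Q = [93384541/1813654 79705239/3627308 -42884962/906827; 79705239/3627308 262847595/7254616 27694224/906827; -42884962/906827 27694224/906827 157651275/906827]
step 2: y = z − H·x̄ = [-95529039/7254616, 122272763/7254616]
step 2: S = H·P̄·Hᵀ + R = [277356827/7254616 -215383839/7254616; -215383839/7254616 2689992051/7254616]
step 2: K = P̄·Hᵀ·S⁻¹ = [-10190528259/32149528972 970174587/2922684452; -15178100469/16074764486 6526783/1461342226; -19881100797/16074764486 -824208883/1461342226]
step 2: x' = x̄ + K·y = [45904879029/32149528972, 37627050799/16074764486, 15913095907/16074764486]
step 2: P' = (I − K·H)·P̄ = [17465605963/32149528972 10190528259/16074764486 4187769485/16074764486; 10190528259/16074764486 15178100469/8037382243 19881100797/8037382243; 4187769485/16074764486 19881100797/8037382243 312136647498/8037382243]

step 0: x' = [-2342/2179, -4516/2179, 10700/2179], P' = [1194/2179 1398/2179 760/2179; 1398/2179 4002/2179 3036/2179; 760/2179 3036/2179 52871/2179]
step 1: x' = [8420799/7254616, 8083799/3627308, 2417409/3627308], P' = [3941987/7254616 2300475/3627308 951549/3627308; 2300475/3627308 3410799/1813654 4194597/1813654; 951549/3627308 4194597/1813654 64758577/1813654]
step 2: x' = [45904879029/32149528972, 37627050799/16074764486, 15913095907/16074764486], P' = [17465605963/32149528972 10190528259/16074764486 4187769485/16074764486; 10190528259/16074764486 15178100469/8037382243 19881100797/8037382243; 4187769485/16074764486 19881100797/8037382243 312136647498/8037382243]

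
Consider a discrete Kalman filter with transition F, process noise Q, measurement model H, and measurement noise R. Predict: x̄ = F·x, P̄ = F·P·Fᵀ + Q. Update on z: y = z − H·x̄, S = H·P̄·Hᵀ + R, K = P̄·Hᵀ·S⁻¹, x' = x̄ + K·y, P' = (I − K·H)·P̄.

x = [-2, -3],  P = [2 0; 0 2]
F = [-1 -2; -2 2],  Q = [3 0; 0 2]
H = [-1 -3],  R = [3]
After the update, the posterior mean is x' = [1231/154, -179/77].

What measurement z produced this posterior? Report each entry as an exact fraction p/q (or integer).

x̄ = F·x = [8, -2]
P̄ = F·P·Fᵀ + Q = [13 -4; -4 18]
S = H·P̄·Hᵀ + R = [154]
K = P̄·Hᵀ·S⁻¹ = [-1/154; -25/77]
x' − x̄ = [-1/154, -25/77] = K·y
y = (KᵀK)⁻¹·Kᵀ·(x' − x̄) = [1]
z = y + H·x̄ = [1] + [-2] = [-1]

z = [-1]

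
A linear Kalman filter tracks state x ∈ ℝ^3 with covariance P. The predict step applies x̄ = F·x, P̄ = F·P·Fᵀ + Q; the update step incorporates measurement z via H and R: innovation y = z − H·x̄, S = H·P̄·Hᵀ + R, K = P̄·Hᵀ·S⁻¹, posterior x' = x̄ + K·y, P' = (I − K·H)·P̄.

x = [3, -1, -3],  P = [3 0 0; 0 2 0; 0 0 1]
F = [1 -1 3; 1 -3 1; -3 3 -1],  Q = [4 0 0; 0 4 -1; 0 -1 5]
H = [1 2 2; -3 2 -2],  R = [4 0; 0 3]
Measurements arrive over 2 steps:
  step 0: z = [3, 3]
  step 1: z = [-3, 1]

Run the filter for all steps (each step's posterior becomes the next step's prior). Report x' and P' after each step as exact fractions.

step 0: x̄ = F·x = [-5, 3, -9]
step 0: P̄ = F·P·Fᵀ + Q = [18 12 -18; 12 26 -29; -18 -29 51]
step 0: y = z − H·x̄ = [20, -36]
step 0: S = H·P̄·Hᵀ + R = [74 -58; -58 345]
step 0: K = P̄·Hᵀ·S⁻¹ = [1209/11083 396/11083; 3181/11083 2912/11083; 1411/11083 -3168/11083]
step 0: x' = x̄ + K·y = [-45491/11083, -7963/11083, 42521/11083]
step 0: P' = (I − K·H)·P̄ = [189864/11083 96438/11083 -188952/11083; 96438/11083 53584/11083 -95441/11083; -188952/11083 -95441/11083 192739/11083]
step 1: x̄ = F·x = [90035/11083, 20919/11083, 70063/11083]
step 1: P̄ = F·P·Fᵀ + Q = [1268489/11083 741683/11083 205177/11083; 741683/11083 525305/11083 84748/11083; 205177/11083 84748/11083 142236/11083]
step 1: y = z − H·x̄ = [-305248/11083, 379476/11083]
step 1: S = H·P̄·Hᵀ + R = [8448409/11083 -6881339/11083; -6881339/11083 7003758/11083]
step 1: K = P̄·Hᵀ·S⁻¹ = [301759219/1066298447 -119522268/1066298447; 405289459/1066298447 193595832/1066298447; -37027361/1066298447 -147597376/1066298447]
step 1: x' = x̄ + K·y = [-3741139545/1066298447, -2521242229/1066298447, 2706932611/1066298447]
step 1: P' = (I − K·H)·P̄ = [6475946384/1066298447 3450090710/1066298447 -6084545464/1066298447; 3450090710/1066298447 2275531688/1066298447 -3189998125/1066298447; -6084545464/1066298447 -3189998125/1066298447 6158216135/1066298447]

step 0: x' = [-45491/11083, -7963/11083, 42521/11083], P' = [189864/11083 96438/11083 -188952/11083; 96438/11083 53584/11083 -95441/11083; -188952/11083 -95441/11083 192739/11083]
step 1: x' = [-3741139545/1066298447, -2521242229/1066298447, 2706932611/1066298447], P' = [6475946384/1066298447 3450090710/1066298447 -6084545464/1066298447; 3450090710/1066298447 2275531688/1066298447 -3189998125/1066298447; -6084545464/1066298447 -3189998125/1066298447 6158216135/1066298447]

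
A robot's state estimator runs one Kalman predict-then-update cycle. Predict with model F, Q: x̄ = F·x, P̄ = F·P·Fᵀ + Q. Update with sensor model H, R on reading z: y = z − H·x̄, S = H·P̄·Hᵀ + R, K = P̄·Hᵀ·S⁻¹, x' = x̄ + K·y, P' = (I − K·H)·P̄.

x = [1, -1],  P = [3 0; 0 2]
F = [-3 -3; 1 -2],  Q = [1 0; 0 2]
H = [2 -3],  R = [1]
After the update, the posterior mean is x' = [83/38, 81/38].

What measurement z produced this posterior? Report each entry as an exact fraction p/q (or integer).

z = [-2]

x̄ = F·x = [0, 3]
P̄ = F·P·Fᵀ + Q = [46 3; 3 13]
S = H·P̄·Hᵀ + R = [266]
K = P̄·Hᵀ·S⁻¹ = [83/266; -33/266]
x' − x̄ = [83/38, -33/38] = K·y
y = (KᵀK)⁻¹·Kᵀ·(x' − x̄) = [7]
z = y + H·x̄ = [7] + [-9] = [-2]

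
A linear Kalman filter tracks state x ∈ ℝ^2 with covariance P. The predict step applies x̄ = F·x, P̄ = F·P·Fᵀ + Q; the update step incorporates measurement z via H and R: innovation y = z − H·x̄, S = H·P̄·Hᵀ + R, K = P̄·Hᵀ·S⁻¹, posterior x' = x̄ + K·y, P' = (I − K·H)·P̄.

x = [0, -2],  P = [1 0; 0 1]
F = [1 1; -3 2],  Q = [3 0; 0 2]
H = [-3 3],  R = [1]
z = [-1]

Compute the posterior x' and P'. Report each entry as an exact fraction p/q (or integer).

x' = [-488/199, -556/199]
P' = [671/199 665/199; 665/199 681/199]

x̄ = F·x = [-2, -4]
P̄ = F·P·Fᵀ + Q = [5 -1; -1 15]
y = z − H·x̄ = [5]
S = H·P̄·Hᵀ + R = [199]
K = P̄·Hᵀ·S⁻¹ = [-18/199; 48/199]
x' = x̄ + K·y = [-488/199, -556/199]
P' = (I − K·H)·P̄ = [671/199 665/199; 665/199 681/199]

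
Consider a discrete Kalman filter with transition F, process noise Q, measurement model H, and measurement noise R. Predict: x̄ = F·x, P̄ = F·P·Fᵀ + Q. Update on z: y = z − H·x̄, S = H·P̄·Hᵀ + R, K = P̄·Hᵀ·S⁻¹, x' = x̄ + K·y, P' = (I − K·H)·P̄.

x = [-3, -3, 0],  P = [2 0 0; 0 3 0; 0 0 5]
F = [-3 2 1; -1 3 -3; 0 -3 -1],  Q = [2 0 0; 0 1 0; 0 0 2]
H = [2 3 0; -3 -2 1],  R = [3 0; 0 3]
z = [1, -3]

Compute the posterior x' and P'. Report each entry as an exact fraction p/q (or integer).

x̄ = F·x = [3, -6, 9]
P̄ = F·P·Fᵀ + Q = [37 9 -23; 9 75 -12; -23 -12 34]
y = z − H·x̄ = [13, -15]
S = H·P̄·Hᵀ + R = [934 -871; -871 964]
K = P̄·Hᵀ·S⁻¹ = [-11676/47245 -17999/47245; 23211/47245 11709/47245; 10523/47245 15732/47245]
x' = x̄ + K·y = [259932/47245, -157362/47245, 326024/47245]
P' = (I − K·H)·P̄ = [191493/47245 -139338/47245 241806/47245; -139338/47245 116103/47245 -150681/47245; 241806/47245 -150681/47245 471252/47245]

x' = [259932/47245, -157362/47245, 326024/47245]
P' = [191493/47245 -139338/47245 241806/47245; -139338/47245 116103/47245 -150681/47245; 241806/47245 -150681/47245 471252/47245]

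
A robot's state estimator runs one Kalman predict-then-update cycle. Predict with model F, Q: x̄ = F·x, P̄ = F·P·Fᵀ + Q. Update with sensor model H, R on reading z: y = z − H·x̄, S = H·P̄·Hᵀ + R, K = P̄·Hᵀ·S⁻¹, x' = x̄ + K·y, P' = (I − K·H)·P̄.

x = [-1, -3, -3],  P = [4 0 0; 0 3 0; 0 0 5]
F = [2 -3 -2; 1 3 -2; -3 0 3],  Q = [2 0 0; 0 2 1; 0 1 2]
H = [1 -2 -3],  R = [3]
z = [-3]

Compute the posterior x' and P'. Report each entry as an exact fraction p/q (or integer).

x' = [37/19, -464/95, 1384/285]
P' = [110/19 -71/19 79/19; -71/19 4999/95 -3453/95; 79/19 -3453/95 22124/855]

x̄ = F·x = [13, -4, -6]
P̄ = F·P·Fᵀ + Q = [65 1 -54; 1 53 -41; -54 -41 83]
y = z − H·x̄ = [-42]
S = H·P̄·Hᵀ + R = [855]
K = P̄·Hᵀ·S⁻¹ = [5/19; 2/95; -221/855]
x' = x̄ + K·y = [37/19, -464/95, 1384/285]
P' = (I − K·H)·P̄ = [110/19 -71/19 79/19; -71/19 4999/95 -3453/95; 79/19 -3453/95 22124/855]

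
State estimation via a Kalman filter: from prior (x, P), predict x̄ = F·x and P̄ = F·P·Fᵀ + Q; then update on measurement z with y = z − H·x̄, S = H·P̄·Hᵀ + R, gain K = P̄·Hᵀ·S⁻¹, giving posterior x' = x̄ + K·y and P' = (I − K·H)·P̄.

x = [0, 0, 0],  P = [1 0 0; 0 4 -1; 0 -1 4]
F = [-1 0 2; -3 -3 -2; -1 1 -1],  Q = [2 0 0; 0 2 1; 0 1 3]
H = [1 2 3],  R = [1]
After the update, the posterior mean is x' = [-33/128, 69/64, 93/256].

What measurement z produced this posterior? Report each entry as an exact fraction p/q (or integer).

z = [3]

x̄ = F·x = [0, 0, 0]
P̄ = F·P·Fᵀ + Q = [19 -7 -9; -7 51 -1; -9 -1 14]
S = H·P̄·Hᵀ + R = [256]
K = P̄·Hᵀ·S⁻¹ = [-11/128; 23/64; 31/256]
x' − x̄ = [-33/128, 69/64, 93/256] = K·y
y = (KᵀK)⁻¹·Kᵀ·(x' − x̄) = [3]
z = y + H·x̄ = [3] + [0] = [3]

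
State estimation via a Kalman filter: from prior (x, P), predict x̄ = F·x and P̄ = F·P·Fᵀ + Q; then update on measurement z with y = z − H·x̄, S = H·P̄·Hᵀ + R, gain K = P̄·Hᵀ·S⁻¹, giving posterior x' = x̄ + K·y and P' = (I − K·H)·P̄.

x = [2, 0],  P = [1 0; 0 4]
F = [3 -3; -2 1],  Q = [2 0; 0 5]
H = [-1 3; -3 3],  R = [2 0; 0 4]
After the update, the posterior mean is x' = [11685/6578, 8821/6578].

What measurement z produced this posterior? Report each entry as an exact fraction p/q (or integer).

z = [3, -2]

x̄ = F·x = [6, -4]
P̄ = F·P·Fᵀ + Q = [47 -18; -18 13]
S = H·P̄·Hᵀ + R = [274 474; 474 868]
K = P̄·Hᵀ·S⁻¹ = [2381/6578 -1389/3289; 2697/6578 -384/3289]
x' − x̄ = [-27783/6578, 35133/6578] = K·y
y = (KᵀK)⁻¹·Kᵀ·(x' − x̄) = [21, 28]
z = y + H·x̄ = [21, 28] + [-18, -30] = [3, -2]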